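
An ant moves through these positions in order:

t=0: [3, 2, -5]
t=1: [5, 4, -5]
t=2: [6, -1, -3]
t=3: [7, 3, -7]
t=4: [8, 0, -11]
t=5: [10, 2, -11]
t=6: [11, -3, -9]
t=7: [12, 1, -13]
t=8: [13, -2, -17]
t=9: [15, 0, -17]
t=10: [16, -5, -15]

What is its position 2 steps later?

Differencing gives [+2, +2, +0], [+1, -5, +2], [+1, +4, -4], [+1, -3, -4], [+2, +2, +0], [+1, -5, +2], [+1, +4, -4], [+1, -3, -4], [+2, +2, +0], [+1, -5, +2]. This is the pattern [+2, +2, +0], [+1, -5, +2], [+1, +4, -4], [+1, -3, -4] repeated.
step 11: apply [+1, +4, -4] → [17, -1, -19]
step 12: apply [+1, -3, -4] → [18, -4, -23]

[18, -4, -23]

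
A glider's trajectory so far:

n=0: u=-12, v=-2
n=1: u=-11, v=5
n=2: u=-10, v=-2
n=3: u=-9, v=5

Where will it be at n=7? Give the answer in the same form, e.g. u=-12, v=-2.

U: linear, +1 per step → -5 at step 7.
V: cycles through -2, 5 every 2 steps. Step 7 lands at position 1 of the cycle → 5.

u=-5, v=5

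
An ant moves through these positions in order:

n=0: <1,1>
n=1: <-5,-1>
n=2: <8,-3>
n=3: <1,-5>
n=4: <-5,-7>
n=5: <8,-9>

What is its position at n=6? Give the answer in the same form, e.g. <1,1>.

<1,-11>

The first coordinate repeats the cycle [1, -5, 8] with period 3; step 6 mod 3 = 0, giving 1.
The second coordinate changes by -2 each step, so at step 6 it is 1 + 6·(-2) = -11.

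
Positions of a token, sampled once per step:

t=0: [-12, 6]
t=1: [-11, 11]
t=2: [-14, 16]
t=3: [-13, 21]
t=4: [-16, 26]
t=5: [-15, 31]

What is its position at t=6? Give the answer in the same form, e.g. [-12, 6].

Step-to-step displacements: [+1, +5], [-3, +5], [+1, +5], [-3, +5], [+1, +5] — a repeating cycle of length 2.
step 6: apply [-3, +5] → [-18, 36]

[-18, 36]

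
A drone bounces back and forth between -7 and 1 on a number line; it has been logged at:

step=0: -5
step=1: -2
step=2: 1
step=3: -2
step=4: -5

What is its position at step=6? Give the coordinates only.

The value travels 3 per step and bounces off the walls at -7 and 1.
  step 5: -5 → -6
  step 6: -6 → -3

-3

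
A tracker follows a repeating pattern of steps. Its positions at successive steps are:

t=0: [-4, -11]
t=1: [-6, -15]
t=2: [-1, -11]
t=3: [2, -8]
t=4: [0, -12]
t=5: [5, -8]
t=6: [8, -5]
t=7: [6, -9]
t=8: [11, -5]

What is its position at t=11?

Step-to-step displacements: [-2, -4], [+5, +4], [+3, +3], [-2, -4], [+5, +4], [+3, +3], [-2, -4], [+5, +4] — a repeating cycle of length 3.
step 9: apply [+3, +3] → [14, -2]
step 10: apply [-2, -4] → [12, -6]
step 11: apply [+5, +4] → [17, -2]

[17, -2]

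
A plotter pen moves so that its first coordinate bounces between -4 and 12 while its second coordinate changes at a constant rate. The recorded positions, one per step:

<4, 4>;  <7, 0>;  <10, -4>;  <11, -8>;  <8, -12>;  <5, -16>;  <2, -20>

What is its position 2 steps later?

The first coordinate reflects between -4 and 12, moving 3 per step.
  step 7: 2 → -1
  step 8: -1 → -4
The second coordinate changes by -4 each step: at step 8 it is -28.

<-4, -28>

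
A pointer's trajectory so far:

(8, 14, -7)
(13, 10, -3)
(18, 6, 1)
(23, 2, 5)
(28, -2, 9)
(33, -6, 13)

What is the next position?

(38, -10, 17)

Each step adds (+5, -4, +4) to the position.
step 6: (33, -6, 13) + (+5, -4, +4) → (38, -10, 17)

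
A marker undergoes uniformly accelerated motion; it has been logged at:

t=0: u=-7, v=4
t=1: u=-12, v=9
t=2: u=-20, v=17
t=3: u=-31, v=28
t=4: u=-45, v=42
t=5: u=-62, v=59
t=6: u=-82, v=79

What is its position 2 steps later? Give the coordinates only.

Successive displacements: (-5, +5), (-8, +8), (-11, +11), (-14, +14), (-17, +17), (-20, +20) — each changes by (-3, +3).
step 7: u=-82, v=79 + (-23, +23) → u=-105, v=102
step 8: u=-105, v=102 + (-26, +26) → u=-131, v=128

u=-131, v=128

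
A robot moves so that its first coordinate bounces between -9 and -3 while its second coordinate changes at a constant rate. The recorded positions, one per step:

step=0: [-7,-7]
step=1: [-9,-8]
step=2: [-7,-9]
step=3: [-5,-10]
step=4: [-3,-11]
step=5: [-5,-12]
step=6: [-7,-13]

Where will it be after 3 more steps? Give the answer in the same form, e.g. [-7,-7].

[-5,-16]

The first coordinate travels 2 per step and bounces off the walls at -9 and -3.
  step 7: -7 → -9
  step 8: -9 → -7
  step 9: -7 → -5
The second coordinate changes by -1 each step: at step 9 it is -16.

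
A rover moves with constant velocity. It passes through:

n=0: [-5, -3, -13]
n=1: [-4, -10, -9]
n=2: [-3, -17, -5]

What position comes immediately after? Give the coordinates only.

[-2, -24, -1]

The position changes by [+1, -7, +4] every step.
step 3: [-3, -17, -5] + [+1, -7, +4] → [-2, -24, -1]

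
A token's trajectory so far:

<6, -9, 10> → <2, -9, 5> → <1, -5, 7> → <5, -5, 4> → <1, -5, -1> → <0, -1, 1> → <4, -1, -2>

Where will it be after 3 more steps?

Step-to-step displacements: <-4, +0, -5>, <-1, +4, +2>, <+4, +0, -3>, <-4, +0, -5>, <-1, +4, +2>, <+4, +0, -3> — a repeating cycle of length 3.
step 7: apply <-4, +0, -5> → <0, -1, -7>
step 8: apply <-1, +4, +2> → <-1, 3, -5>
step 9: apply <+4, +0, -3> → <3, 3, -8>

<3, 3, -8>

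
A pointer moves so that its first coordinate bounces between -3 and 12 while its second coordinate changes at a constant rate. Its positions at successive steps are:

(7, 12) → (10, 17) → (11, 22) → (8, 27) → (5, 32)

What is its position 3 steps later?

(-2, 47)

The first coordinate reflects between -3 and 12, moving 3 per step.
  step 5: 5 → 2
  step 6: 2 → -1
  step 7: -1 → -2
The second coordinate changes by +5 each step: at step 7 it is 47.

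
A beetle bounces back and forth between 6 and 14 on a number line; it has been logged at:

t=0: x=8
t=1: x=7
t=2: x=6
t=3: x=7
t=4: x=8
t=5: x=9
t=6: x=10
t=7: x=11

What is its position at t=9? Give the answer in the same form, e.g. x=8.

The value travels 1 per step and bounces off the walls at 6 and 14.
  step 8: 11 → 12
  step 9: 12 → 13

x=13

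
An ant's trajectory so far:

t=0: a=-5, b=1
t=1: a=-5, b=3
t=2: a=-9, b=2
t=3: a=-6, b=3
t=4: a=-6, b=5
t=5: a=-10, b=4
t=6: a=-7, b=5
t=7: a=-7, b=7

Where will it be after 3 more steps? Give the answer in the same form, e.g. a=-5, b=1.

Step-to-step displacements: (+0, +2), (-4, -1), (+3, +1), (+0, +2), (-4, -1), (+3, +1), (+0, +2) — a repeating cycle of length 3.
step 8: apply (-4, -1) → a=-11, b=6
step 9: apply (+3, +1) → a=-8, b=7
step 10: apply (+0, +2) → a=-8, b=9

a=-8, b=9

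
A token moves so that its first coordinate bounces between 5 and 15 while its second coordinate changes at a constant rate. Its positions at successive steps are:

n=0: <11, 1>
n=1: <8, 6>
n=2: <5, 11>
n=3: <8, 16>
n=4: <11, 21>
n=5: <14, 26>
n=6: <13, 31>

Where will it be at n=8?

<7, 41>

The first coordinate reflects between 5 and 15, moving 3 per step.
  step 7: 13 → 10
  step 8: 10 → 7
The second coordinate changes by +5 each step: at step 8 it is 41.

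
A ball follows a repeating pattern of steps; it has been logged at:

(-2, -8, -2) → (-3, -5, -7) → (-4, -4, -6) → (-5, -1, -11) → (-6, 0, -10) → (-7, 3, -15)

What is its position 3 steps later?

Differencing gives (-1, +3, -5), (-1, +1, +1), (-1, +3, -5), (-1, +1, +1), (-1, +3, -5). This is the pattern (-1, +3, -5), (-1, +1, +1) repeated.
step 6: apply (-1, +1, +1) → (-8, 4, -14)
step 7: apply (-1, +3, -5) → (-9, 7, -19)
step 8: apply (-1, +1, +1) → (-10, 8, -18)

(-10, 8, -18)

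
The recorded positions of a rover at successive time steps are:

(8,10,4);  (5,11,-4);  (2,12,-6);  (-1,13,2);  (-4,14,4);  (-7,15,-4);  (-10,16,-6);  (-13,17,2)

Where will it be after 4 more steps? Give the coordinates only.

First: linear, -3 per step → -25 at step 11.
Second: linear, +1 per step → 21 at step 11.
Third: cycles through 4, -4, -6, 2 every 4 steps. Step 11 lands at position 3 of the cycle → 2.

(-25,21,2)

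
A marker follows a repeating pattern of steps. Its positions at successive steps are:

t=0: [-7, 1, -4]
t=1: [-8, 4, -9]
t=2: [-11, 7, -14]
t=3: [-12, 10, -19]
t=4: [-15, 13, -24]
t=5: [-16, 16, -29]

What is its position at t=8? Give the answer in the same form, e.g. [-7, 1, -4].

Step-to-step displacements: [-1, +3, -5], [-3, +3, -5], [-1, +3, -5], [-3, +3, -5], [-1, +3, -5] — a repeating cycle of length 2.
step 6: apply [-3, +3, -5] → [-19, 19, -34]
step 7: apply [-1, +3, -5] → [-20, 22, -39]
step 8: apply [-3, +3, -5] → [-23, 25, -44]

[-23, 25, -44]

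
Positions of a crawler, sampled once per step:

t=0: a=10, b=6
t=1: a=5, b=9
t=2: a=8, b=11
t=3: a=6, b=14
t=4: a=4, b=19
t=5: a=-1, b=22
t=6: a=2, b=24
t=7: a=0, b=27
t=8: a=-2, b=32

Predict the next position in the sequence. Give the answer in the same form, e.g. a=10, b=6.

Step-to-step displacements: (-5,+3), (+3,+2), (-2,+3), (-2,+5), (-5,+3), (+3,+2), (-2,+3), (-2,+5) — a repeating cycle of length 4.
step 9: apply (-5,+3) → a=-7, b=35

a=-7, b=35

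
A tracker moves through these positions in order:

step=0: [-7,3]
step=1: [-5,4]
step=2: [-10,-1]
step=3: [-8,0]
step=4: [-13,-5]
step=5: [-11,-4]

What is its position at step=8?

Differencing gives [+2,+1], [-5,-5], [+2,+1], [-5,-5], [+2,+1]. This is the pattern [+2,+1], [-5,-5] repeated.
step 6: apply [-5,-5] → [-16,-9]
step 7: apply [+2,+1] → [-14,-8]
step 8: apply [-5,-5] → [-19,-13]

[-19,-13]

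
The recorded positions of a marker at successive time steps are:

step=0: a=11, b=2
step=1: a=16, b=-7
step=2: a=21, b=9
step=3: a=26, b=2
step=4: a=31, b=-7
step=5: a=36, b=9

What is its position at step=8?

The a coordinate changes by +5 each step, so at step 8 it is 11 + 8·(5) = 51.
The b coordinate repeats the cycle [2, -7, 9] with period 3; step 8 mod 3 = 2, giving 9.

a=51, b=9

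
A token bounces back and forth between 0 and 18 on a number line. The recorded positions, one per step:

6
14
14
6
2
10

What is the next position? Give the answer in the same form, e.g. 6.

18

The value reflects between 0 and 18, moving 8 per step.
  step 6: 10 → 18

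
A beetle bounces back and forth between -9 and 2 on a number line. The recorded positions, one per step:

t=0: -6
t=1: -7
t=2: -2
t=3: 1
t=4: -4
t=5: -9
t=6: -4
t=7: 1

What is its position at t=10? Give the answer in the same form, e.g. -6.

The value travels 5 per step and bounces off the walls at -9 and 2.
  step 8: 1 → -2
  step 9: -2 → -7
  step 10: -7 → -6

-6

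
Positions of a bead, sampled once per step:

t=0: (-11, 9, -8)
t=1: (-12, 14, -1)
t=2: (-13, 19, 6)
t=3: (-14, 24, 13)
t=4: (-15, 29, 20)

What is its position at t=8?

(-19, 49, 48)

Each step adds (-1, +5, +7) to the position.
step 5: (-15, 29, 20) + (-1, +5, +7) → (-16, 34, 27)
step 6: (-16, 34, 27) + (-1, +5, +7) → (-17, 39, 34)
step 7: (-17, 39, 34) + (-1, +5, +7) → (-18, 44, 41)
step 8: (-18, 44, 41) + (-1, +5, +7) → (-19, 49, 48)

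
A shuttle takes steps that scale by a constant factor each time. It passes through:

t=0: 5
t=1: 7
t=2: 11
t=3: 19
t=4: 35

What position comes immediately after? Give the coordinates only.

Consecutive displacements +2, +4, +8, +16 scale by a factor of 2 each step.
step 5: 35 + 32 → 67

67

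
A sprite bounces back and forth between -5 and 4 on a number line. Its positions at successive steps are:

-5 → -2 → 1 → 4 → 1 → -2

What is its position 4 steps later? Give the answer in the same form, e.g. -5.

4

The value reflects between -5 and 4, moving 3 per step.
  step 6: -2 → -5
  step 7: -5 → -2
  step 8: -2 → 1
  step 9: 1 → 4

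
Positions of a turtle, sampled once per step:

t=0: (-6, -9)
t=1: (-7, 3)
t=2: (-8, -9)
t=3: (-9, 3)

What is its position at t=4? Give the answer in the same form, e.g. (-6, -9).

The first coordinate changes by -1 each step, so at step 4 it is -6 + 4·(-1) = -10.
The second coordinate repeats the cycle [-9, 3] with period 2; step 4 mod 2 = 0, giving -9.

(-10, -9)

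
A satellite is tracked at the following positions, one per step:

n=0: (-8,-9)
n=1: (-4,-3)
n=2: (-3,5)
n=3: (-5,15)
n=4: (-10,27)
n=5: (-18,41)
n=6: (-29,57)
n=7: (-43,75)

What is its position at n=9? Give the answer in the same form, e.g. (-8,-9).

Successive displacements: (+4,+6), (+1,+8), (-2,+10), (-5,+12), (-8,+14), (-11,+16), (-14,+18) — each changes by (-3,+2).
step 8: (-43,75) + (-17,+20) → (-60,95)
step 9: (-60,95) + (-20,+22) → (-80,117)

(-80,117)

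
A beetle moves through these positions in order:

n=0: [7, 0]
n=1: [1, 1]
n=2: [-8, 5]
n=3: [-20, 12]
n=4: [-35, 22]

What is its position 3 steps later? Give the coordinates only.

First differences are [-6, +1], [-9, +4], [-12, +7], [-15, +10]; their common second difference is [-3, +3] (constant acceleration).
step 5: [-35, 22] + [-18, +13] → [-53, 35]
step 6: [-53, 35] + [-21, +16] → [-74, 51]
step 7: [-74, 51] + [-24, +19] → [-98, 70]

[-98, 70]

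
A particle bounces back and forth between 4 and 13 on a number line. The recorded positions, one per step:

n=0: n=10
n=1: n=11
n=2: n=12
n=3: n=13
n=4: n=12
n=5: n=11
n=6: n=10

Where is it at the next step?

n=9

The value travels 1 per step and bounces off the walls at 4 and 13.
  step 7: 10 → 9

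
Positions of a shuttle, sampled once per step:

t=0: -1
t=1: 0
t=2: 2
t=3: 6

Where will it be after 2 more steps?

30

Consecutive displacements +1, +2, +4 scale by a factor of 2 each step.
step 4: 6 + 8 → 14
step 5: 14 + 16 → 30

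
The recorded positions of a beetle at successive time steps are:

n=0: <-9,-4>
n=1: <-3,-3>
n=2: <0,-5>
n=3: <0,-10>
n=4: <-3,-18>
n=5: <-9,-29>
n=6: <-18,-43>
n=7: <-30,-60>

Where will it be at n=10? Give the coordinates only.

<-84,-129>

Successive displacements: <+6,+1>, <+3,-2>, <+0,-5>, <-3,-8>, <-6,-11>, <-9,-14>, <-12,-17> — each changes by <-3,-3>.
step 8: <-30,-60> + <-15,-20> → <-45,-80>
step 9: <-45,-80> + <-18,-23> → <-63,-103>
step 10: <-63,-103> + <-21,-26> → <-84,-129>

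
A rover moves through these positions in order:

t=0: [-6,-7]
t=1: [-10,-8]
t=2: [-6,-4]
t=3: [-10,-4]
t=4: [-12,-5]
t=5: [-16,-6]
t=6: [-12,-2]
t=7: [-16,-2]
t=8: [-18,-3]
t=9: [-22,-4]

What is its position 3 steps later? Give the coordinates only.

Differencing gives [-4,-1], [+4,+4], [-4,+0], [-2,-1], [-4,-1], [+4,+4], [-4,+0], [-2,-1], [-4,-1]. This is the pattern [-4,-1], [+4,+4], [-4,+0], [-2,-1] repeated.
step 10: apply [+4,+4] → [-18,0]
step 11: apply [-4,+0] → [-22,0]
step 12: apply [-2,-1] → [-24,-1]

[-24,-1]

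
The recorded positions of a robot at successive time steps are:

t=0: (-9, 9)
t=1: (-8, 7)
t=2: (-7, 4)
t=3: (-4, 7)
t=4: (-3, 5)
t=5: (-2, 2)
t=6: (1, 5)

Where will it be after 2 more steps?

Step-to-step displacements: (+1, -2), (+1, -3), (+3, +3), (+1, -2), (+1, -3), (+3, +3) — a repeating cycle of length 3.
step 7: apply (+1, -2) → (2, 3)
step 8: apply (+1, -3) → (3, 0)

(3, 0)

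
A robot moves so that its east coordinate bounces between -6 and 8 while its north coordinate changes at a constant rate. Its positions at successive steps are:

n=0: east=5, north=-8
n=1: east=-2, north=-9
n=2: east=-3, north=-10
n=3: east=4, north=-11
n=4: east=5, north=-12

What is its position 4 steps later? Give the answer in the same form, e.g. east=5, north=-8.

The east coordinate reflects between -6 and 8, moving 7 per step.
  step 5: 5 → -2
  step 6: -2 → -3
  step 7: -3 → 4
  step 8: 4 → 5
The north coordinate changes by -1 each step: at step 8 it is -16.

east=5, north=-16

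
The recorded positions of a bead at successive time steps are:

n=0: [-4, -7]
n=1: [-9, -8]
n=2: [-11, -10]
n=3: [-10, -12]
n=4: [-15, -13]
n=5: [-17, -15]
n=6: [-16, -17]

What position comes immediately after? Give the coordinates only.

Step-to-step displacements: [-5, -1], [-2, -2], [+1, -2], [-5, -1], [-2, -2], [+1, -2] — a repeating cycle of length 3.
step 7: apply [-5, -1] → [-21, -18]

[-21, -18]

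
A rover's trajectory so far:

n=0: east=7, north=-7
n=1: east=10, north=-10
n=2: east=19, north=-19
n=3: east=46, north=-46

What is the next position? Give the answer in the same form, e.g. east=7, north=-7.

east=127, north=-127

Step-to-step displacements: (+3,-3), (+9,-9), (+27,-27); each is 3× the previous.
step 4: east=46, north=-46 + (+81,-81) → east=127, north=-127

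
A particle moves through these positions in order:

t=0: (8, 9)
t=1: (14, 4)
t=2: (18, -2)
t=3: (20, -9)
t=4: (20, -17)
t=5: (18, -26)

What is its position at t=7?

Taking differences between consecutive positions: (+6, -5), (+4, -6), (+2, -7), (+0, -8), (-2, -9). These grow by (-2, -1) each step.
step 6: (18, -26) + (-4, -10) → (14, -36)
step 7: (14, -36) + (-6, -11) → (8, -47)

(8, -47)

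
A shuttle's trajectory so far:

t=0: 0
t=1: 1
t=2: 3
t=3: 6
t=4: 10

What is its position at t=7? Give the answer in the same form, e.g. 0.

Successive displacements: +1, +2, +3, +4 — each changes by +1.
step 5: 10 + 5 → 15
step 6: 15 + 6 → 21
step 7: 21 + 7 → 28

28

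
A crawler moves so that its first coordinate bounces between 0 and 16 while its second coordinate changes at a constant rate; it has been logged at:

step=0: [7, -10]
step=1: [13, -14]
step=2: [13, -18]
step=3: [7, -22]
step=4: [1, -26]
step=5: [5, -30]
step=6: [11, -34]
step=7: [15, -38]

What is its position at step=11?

[9, -54]

The first coordinate travels 6 per step and bounces off the walls at 0 and 16.
  step 8: 15 → 9
  step 9: 9 → 3
  step 10: 3 → 3
  step 11: 3 → 9
The second coordinate changes by -4 each step: at step 11 it is -54.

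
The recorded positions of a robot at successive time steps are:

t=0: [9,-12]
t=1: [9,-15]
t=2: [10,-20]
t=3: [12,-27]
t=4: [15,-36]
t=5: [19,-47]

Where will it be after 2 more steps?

Taking differences between consecutive positions: [+0,-3], [+1,-5], [+2,-7], [+3,-9], [+4,-11]. These grow by [+1,-2] each step.
step 6: [19,-47] + [+5,-13] → [24,-60]
step 7: [24,-60] + [+6,-15] → [30,-75]

[30,-75]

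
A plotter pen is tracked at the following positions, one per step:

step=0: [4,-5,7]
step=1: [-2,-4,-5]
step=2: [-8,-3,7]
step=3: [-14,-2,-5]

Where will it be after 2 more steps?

[-26,0,-5]

The first coordinate changes by -6 each step, so at step 5 it is 4 + 5·(-6) = -26.
The second coordinate changes by +1 each step, so at step 5 it is -5 + 5·(1) = 0.
The third coordinate repeats the cycle [7, -5] with period 2; step 5 mod 2 = 1, giving -5.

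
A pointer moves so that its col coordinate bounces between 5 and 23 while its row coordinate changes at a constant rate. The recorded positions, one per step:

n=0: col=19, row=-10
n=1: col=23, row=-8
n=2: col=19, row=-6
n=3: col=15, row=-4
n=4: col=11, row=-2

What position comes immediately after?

The col coordinate reflects between 5 and 23, moving 4 per step.
  step 5: 11 → 7
The row coordinate changes by +2 each step: at step 5 it is 0.

col=7, row=0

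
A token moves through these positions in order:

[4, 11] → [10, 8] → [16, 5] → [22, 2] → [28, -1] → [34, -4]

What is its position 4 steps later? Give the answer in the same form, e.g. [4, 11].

Constant displacement of [+6, -3] per step.
step 6: [34, -4] + [+6, -3] → [40, -7]
step 7: [40, -7] + [+6, -3] → [46, -10]
step 8: [46, -10] + [+6, -3] → [52, -13]
step 9: [52, -13] + [+6, -3] → [58, -16]

[58, -16]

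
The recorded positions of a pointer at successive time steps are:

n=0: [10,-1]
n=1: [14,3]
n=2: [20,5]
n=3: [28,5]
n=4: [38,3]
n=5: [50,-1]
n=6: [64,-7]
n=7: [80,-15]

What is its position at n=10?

[140,-51]

First differences are [+4,+4], [+6,+2], [+8,+0], [+10,-2], [+12,-4], [+14,-6], [+16,-8]; their common second difference is [+2,-2] (constant acceleration).
step 8: [80,-15] + [+18,-10] → [98,-25]
step 9: [98,-25] + [+20,-12] → [118,-37]
step 10: [118,-37] + [+22,-14] → [140,-51]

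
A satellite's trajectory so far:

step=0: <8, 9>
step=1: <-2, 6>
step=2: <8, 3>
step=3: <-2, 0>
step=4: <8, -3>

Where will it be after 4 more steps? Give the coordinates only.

The first coordinate repeats the cycle [8, -2] with period 2; step 8 mod 2 = 0, giving 8.
The second coordinate changes by -3 each step, so at step 8 it is 9 + 8·(-3) = -15.

<8, -15>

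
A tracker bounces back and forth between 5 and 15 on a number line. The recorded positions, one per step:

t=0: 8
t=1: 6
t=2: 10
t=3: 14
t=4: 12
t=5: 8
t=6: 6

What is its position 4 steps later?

8

The value reflects between 5 and 15, moving 4 per step.
  step 7: 6 → 10
  step 8: 10 → 14
  step 9: 14 → 12
  step 10: 12 → 8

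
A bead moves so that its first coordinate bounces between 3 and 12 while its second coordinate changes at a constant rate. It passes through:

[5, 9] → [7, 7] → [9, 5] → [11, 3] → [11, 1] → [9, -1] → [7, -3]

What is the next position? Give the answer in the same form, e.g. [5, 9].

The first coordinate reflects between 3 and 12, moving 2 per step.
  step 7: 7 → 5
The second coordinate changes by -2 each step: at step 7 it is -5.

[5, -5]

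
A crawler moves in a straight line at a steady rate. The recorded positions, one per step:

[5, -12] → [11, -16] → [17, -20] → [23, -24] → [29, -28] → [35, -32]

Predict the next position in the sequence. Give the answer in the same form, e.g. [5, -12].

Each step adds [+6, -4] to the position.
step 6: [35, -32] + [+6, -4] → [41, -36]

[41, -36]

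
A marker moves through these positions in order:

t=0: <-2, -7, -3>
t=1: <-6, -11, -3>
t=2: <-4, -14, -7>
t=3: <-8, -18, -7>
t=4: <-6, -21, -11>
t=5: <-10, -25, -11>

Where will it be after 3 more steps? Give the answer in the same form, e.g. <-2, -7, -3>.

<-10, -35, -19>

The moves between consecutive positions are <-4, -4, +0>, <+2, -3, -4>, <-4, -4, +0>, <+2, -3, -4>, <-4, -4, +0>; they repeat the 2-cycle [<-4, -4, +0>, <+2, -3, -4>].
step 6: apply <+2, -3, -4> → <-8, -28, -15>
step 7: apply <-4, -4, +0> → <-12, -32, -15>
step 8: apply <+2, -3, -4> → <-10, -35, -19>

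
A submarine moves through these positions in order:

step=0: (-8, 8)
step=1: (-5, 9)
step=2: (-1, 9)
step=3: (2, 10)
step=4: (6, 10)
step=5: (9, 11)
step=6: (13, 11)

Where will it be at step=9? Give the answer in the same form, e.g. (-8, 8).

(23, 13)

Differencing gives (+3, +1), (+4, +0), (+3, +1), (+4, +0), (+3, +1), (+4, +0). This is the pattern (+3, +1), (+4, +0) repeated.
step 7: apply (+3, +1) → (16, 12)
step 8: apply (+4, +0) → (20, 12)
step 9: apply (+3, +1) → (23, 13)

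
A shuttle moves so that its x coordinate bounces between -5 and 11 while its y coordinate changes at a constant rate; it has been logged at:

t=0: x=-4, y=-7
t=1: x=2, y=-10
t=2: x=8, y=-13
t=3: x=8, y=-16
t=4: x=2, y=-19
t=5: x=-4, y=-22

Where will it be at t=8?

x=10, y=-31

The x coordinate travels 6 per step and bounces off the walls at -5 and 11.
  step 6: -4 → 0
  step 7: 0 → 6
  step 8: 6 → 10
The y coordinate changes by -3 each step: at step 8 it is -31.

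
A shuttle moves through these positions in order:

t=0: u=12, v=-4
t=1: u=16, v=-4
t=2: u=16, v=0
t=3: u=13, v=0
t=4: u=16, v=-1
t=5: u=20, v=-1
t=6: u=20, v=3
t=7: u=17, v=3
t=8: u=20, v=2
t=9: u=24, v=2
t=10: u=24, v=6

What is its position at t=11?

u=21, v=6

Differencing gives (+4, +0), (+0, +4), (-3, +0), (+3, -1), (+4, +0), (+0, +4), (-3, +0), (+3, -1), (+4, +0), (+0, +4). This is the pattern (+4, +0), (+0, +4), (-3, +0), (+3, -1) repeated.
step 11: apply (-3, +0) → u=21, v=6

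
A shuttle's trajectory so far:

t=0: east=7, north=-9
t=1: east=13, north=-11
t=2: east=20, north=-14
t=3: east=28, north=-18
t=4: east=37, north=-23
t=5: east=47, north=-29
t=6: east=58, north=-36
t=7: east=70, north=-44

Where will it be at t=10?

Successive displacements: (+6,-2), (+7,-3), (+8,-4), (+9,-5), (+10,-6), (+11,-7), (+12,-8) — each changes by (+1,-1).
step 8: east=70, north=-44 + (+13,-9) → east=83, north=-53
step 9: east=83, north=-53 + (+14,-10) → east=97, north=-63
step 10: east=97, north=-63 + (+15,-11) → east=112, north=-74

east=112, north=-74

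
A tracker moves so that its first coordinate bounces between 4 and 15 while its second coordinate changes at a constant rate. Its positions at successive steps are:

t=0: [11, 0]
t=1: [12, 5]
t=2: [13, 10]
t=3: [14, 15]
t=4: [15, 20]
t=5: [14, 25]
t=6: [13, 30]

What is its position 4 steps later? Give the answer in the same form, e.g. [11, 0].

[9, 50]

The first coordinate travels 1 per step and bounces off the walls at 4 and 15.
  step 7: 13 → 12
  step 8: 12 → 11
  step 9: 11 → 10
  step 10: 10 → 9
The second coordinate changes by +5 each step: at step 10 it is 50.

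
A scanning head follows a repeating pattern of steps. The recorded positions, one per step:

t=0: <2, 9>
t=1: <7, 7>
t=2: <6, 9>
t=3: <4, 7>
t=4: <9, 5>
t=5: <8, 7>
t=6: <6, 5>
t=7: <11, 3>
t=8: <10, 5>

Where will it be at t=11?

The moves between consecutive positions are <+5, -2>, <-1, +2>, <-2, -2>, <+5, -2>, <-1, +2>, <-2, -2>, <+5, -2>, <-1, +2>; they repeat the 3-cycle [<+5, -2>, <-1, +2>, <-2, -2>].
step 9: apply <-2, -2> → <8, 3>
step 10: apply <+5, -2> → <13, 1>
step 11: apply <-1, +2> → <12, 3>

<12, 3>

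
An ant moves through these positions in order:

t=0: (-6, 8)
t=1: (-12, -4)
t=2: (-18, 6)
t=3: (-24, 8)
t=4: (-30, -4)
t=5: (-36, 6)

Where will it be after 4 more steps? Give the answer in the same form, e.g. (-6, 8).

First: linear, -6 per step → -60 at step 9.
Second: cycles through 8, -4, 6 every 3 steps. Step 9 lands at position 0 of the cycle → 8.

(-60, 8)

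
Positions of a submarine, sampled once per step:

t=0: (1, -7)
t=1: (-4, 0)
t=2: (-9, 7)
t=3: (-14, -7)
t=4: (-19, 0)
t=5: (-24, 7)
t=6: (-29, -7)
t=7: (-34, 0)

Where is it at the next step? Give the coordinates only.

First: linear, -5 per step → -39 at step 8.
Second: cycles through -7, 0, 7 every 3 steps. Step 8 lands at position 2 of the cycle → 7.

(-39, 7)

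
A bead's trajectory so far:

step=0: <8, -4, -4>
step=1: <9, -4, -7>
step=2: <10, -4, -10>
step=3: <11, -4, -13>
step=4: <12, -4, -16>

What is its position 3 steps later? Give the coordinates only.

<15, -4, -25>

Each step adds <+1, +0, -3> to the position.
step 5: <12, -4, -16> + <+1, +0, -3> → <13, -4, -19>
step 6: <13, -4, -19> + <+1, +0, -3> → <14, -4, -22>
step 7: <14, -4, -22> + <+1, +0, -3> → <15, -4, -25>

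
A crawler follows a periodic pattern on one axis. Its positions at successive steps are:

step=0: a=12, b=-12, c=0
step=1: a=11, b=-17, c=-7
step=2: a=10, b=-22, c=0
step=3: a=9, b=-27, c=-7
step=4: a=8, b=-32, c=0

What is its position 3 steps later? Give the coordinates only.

a=5, b=-47, c=-7

A: linear, -1 per step → 5 at step 7.
B: linear, -5 per step → -47 at step 7.
C: cycles through 0, -7 every 2 steps. Step 7 lands at position 1 of the cycle → -7.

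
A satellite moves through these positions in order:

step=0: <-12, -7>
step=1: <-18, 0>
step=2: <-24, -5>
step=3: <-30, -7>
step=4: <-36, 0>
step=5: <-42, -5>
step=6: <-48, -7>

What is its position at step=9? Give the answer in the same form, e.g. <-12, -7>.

<-66, -7>

The first coordinate changes by -6 each step, so at step 9 it is -12 + 9·(-6) = -66.
The second coordinate repeats the cycle [-7, 0, -5] with period 3; step 9 mod 3 = 0, giving -7.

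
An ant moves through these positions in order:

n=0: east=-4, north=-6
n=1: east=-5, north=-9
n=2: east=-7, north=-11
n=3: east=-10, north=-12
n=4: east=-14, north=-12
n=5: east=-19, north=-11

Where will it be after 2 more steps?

east=-32, north=-6

First differences are (-1, -3), (-2, -2), (-3, -1), (-4, +0), (-5, +1); their common second difference is (-1, +1) (constant acceleration).
step 6: east=-19, north=-11 + (-6, +2) → east=-25, north=-9
step 7: east=-25, north=-9 + (-7, +3) → east=-32, north=-6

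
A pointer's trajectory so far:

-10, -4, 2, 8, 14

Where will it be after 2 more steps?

26

Constant displacement of +6 per step.
step 5: 14 + 6 → 20
step 6: 20 + 6 → 26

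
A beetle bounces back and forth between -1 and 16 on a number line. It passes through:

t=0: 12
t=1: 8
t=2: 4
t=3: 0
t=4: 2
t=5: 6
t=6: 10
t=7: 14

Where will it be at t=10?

The value travels 4 per step and bounces off the walls at -1 and 16.
  step 8: 14 → 14
  step 9: 14 → 10
  step 10: 10 → 6

6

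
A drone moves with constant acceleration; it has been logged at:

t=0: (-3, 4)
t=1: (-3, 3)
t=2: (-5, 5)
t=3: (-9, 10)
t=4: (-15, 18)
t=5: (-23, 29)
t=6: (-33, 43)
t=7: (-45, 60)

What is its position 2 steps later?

(-75, 103)

Successive displacements: (+0, -1), (-2, +2), (-4, +5), (-6, +8), (-8, +11), (-10, +14), (-12, +17) — each changes by (-2, +3).
step 8: (-45, 60) + (-14, +20) → (-59, 80)
step 9: (-59, 80) + (-16, +23) → (-75, 103)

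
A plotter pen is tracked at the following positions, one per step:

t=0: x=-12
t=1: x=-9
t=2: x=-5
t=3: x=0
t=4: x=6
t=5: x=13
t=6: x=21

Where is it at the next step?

x=30

First differences are +3, +4, +5, +6, +7, +8; their common second difference is +1 (constant acceleration).
step 7: 21 + 9 → x=30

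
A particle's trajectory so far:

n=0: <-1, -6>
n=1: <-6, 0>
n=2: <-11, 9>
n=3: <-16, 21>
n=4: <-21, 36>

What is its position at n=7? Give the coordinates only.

Taking differences between consecutive positions: <-5, +6>, <-5, +9>, <-5, +12>, <-5, +15>. These grow by <+0, +3> each step.
step 5: <-21, 36> + <-5, +18> → <-26, 54>
step 6: <-26, 54> + <-5, +21> → <-31, 75>
step 7: <-31, 75> + <-5, +24> → <-36, 99>

<-36, 99>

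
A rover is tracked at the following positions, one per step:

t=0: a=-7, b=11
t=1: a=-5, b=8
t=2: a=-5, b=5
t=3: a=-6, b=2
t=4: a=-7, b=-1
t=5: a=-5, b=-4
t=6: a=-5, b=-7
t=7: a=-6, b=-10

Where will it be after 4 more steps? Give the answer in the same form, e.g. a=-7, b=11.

a=-6, b=-22

A: cycles through -7, -5, -5, -6 every 4 steps. Step 11 lands at position 3 of the cycle → -6.
B: linear, -3 per step → -22 at step 11.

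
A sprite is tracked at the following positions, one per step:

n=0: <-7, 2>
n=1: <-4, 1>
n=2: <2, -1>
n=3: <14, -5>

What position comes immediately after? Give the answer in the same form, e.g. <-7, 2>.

Consecutive displacements <+3, -1>, <+6, -2>, <+12, -4> scale by a factor of 2 each step.
step 4: <14, -5> + <+24, -8> → <38, -13>

<38, -13>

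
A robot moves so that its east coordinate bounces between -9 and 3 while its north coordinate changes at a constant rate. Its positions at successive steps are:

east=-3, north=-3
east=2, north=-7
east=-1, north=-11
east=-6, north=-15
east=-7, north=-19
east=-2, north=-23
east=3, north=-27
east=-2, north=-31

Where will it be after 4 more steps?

east=2, north=-47

The east coordinate travels 5 per step and bounces off the walls at -9 and 3.
  step 8: -2 → -7
  step 9: -7 → -6
  step 10: -6 → -1
  step 11: -1 → 2
The north coordinate changes by -4 each step: at step 11 it is -47.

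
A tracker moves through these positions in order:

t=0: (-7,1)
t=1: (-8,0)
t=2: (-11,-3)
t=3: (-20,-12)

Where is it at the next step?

The jumps are (-1,-1), (-3,-3), (-9,-9) — a geometric progression with ratio 3.
step 4: (-20,-12) + (-27,-27) → (-47,-39)

(-47,-39)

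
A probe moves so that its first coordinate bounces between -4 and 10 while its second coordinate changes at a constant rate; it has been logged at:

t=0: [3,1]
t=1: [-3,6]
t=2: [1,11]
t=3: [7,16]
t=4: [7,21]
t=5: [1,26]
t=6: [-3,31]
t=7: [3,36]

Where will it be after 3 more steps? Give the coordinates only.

The first coordinate reflects between -4 and 10, moving 6 per step.
  step 8: 3 → 9
  step 9: 9 → 5
  step 10: 5 → -1
The second coordinate changes by +5 each step: at step 10 it is 51.

[-1,51]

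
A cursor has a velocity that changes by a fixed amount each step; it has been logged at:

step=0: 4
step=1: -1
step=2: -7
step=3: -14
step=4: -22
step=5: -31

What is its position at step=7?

First differences are -5, -6, -7, -8, -9; their common second difference is -1 (constant acceleration).
step 6: -31 − 10 → -41
step 7: -41 − 11 → -52

-52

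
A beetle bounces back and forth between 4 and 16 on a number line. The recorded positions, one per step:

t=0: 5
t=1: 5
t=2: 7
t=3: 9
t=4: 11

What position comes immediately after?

13

The value reflects between 4 and 16, moving 2 per step.
  step 5: 11 → 13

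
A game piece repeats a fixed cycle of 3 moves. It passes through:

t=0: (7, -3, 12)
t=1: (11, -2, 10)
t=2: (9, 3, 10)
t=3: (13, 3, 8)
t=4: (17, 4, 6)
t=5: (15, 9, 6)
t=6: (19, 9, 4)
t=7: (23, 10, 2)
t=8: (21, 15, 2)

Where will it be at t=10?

Step-to-step displacements: (+4, +1, -2), (-2, +5, +0), (+4, +0, -2), (+4, +1, -2), (-2, +5, +0), (+4, +0, -2), (+4, +1, -2), (-2, +5, +0) — a repeating cycle of length 3.
step 9: apply (+4, +0, -2) → (25, 15, 0)
step 10: apply (+4, +1, -2) → (29, 16, -2)

(29, 16, -2)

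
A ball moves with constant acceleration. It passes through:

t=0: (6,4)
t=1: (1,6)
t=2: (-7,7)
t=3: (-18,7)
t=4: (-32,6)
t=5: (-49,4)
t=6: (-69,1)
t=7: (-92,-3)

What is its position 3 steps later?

Taking differences between consecutive positions: (-5,+2), (-8,+1), (-11,+0), (-14,-1), (-17,-2), (-20,-3), (-23,-4). These grow by (-3,-1) each step.
step 8: (-92,-3) + (-26,-5) → (-118,-8)
step 9: (-118,-8) + (-29,-6) → (-147,-14)
step 10: (-147,-14) + (-32,-7) → (-179,-21)

(-179,-21)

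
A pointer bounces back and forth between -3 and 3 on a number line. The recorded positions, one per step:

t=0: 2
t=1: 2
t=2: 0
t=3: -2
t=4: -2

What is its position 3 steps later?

The value reflects between -3 and 3, moving 2 per step.
  step 5: -2 → 0
  step 6: 0 → 2
  step 7: 2 → 2

2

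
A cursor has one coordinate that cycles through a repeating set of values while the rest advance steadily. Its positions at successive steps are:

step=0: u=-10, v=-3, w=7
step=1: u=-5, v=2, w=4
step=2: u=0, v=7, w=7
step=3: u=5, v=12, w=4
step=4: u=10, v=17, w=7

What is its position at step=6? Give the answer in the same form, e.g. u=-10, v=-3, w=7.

u=20, v=27, w=7

U: linear, +5 per step → 20 at step 6.
V: linear, +5 per step → 27 at step 6.
W: cycles through 7, 4 every 2 steps. Step 6 lands at position 0 of the cycle → 7.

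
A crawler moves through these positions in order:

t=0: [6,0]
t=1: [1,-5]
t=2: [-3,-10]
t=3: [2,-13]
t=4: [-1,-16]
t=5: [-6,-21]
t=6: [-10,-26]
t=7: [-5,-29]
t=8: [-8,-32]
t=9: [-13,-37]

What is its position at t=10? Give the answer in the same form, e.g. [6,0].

[-17,-42]

Differencing gives [-5,-5], [-4,-5], [+5,-3], [-3,-3], [-5,-5], [-4,-5], [+5,-3], [-3,-3], [-5,-5]. This is the pattern [-5,-5], [-4,-5], [+5,-3], [-3,-3] repeated.
step 10: apply [-4,-5] → [-17,-42]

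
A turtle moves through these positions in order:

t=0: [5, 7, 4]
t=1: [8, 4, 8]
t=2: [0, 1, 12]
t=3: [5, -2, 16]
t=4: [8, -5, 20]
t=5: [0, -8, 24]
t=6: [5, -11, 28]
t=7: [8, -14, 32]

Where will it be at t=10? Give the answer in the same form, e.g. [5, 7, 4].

The first coordinate repeats the cycle [5, 8, 0] with period 3; step 10 mod 3 = 1, giving 8.
The second coordinate changes by -3 each step, so at step 10 it is 7 + 10·(-3) = -23.
The third coordinate changes by +4 each step, so at step 10 it is 4 + 10·(4) = 44.

[8, -23, 44]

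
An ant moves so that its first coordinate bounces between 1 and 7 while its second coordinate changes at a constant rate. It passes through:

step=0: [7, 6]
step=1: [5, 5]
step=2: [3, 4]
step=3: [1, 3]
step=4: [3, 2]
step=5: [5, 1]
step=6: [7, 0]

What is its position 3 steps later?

The first coordinate reflects between 1 and 7, moving 2 per step.
  step 7: 7 → 5
  step 8: 5 → 3
  step 9: 3 → 1
The second coordinate changes by -1 each step: at step 9 it is -3.

[1, -3]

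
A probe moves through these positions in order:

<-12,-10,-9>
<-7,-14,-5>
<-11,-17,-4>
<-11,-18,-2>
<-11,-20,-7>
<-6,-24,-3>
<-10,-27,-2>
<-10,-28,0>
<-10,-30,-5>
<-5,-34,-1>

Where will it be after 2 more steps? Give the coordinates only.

Step-to-step displacements: <+5,-4,+4>, <-4,-3,+1>, <+0,-1,+2>, <+0,-2,-5>, <+5,-4,+4>, <-4,-3,+1>, <+0,-1,+2>, <+0,-2,-5>, <+5,-4,+4> — a repeating cycle of length 4.
step 10: apply <-4,-3,+1> → <-9,-37,0>
step 11: apply <+0,-1,+2> → <-9,-38,2>

<-9,-38,2>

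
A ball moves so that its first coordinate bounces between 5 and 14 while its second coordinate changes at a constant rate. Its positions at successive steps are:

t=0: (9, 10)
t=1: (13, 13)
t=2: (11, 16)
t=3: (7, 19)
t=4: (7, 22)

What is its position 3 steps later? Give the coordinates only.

(9, 31)

The first coordinate travels 4 per step and bounces off the walls at 5 and 14.
  step 5: 7 → 11
  step 6: 11 → 13
  step 7: 13 → 9
The second coordinate changes by +3 each step: at step 7 it is 31.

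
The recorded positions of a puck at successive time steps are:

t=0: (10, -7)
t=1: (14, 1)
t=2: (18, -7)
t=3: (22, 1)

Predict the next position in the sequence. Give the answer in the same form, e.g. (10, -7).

First: linear, +4 per step → 26 at step 4.
Second: cycles through -7, 1 every 2 steps. Step 4 lands at position 0 of the cycle → -7.

(26, -7)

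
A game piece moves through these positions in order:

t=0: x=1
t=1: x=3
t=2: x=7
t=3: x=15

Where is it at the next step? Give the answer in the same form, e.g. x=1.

The jumps are +2, +4, +8 — a geometric progression with ratio 2.
step 4: 15 + 16 → x=31

x=31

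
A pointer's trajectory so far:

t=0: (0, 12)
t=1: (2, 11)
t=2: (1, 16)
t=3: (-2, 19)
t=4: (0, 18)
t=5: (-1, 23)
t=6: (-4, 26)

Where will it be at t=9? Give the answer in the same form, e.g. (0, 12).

(-6, 33)

The moves between consecutive positions are (+2, -1), (-1, +5), (-3, +3), (+2, -1), (-1, +5), (-3, +3); they repeat the 3-cycle [(+2, -1), (-1, +5), (-3, +3)].
step 7: apply (+2, -1) → (-2, 25)
step 8: apply (-1, +5) → (-3, 30)
step 9: apply (-3, +3) → (-6, 33)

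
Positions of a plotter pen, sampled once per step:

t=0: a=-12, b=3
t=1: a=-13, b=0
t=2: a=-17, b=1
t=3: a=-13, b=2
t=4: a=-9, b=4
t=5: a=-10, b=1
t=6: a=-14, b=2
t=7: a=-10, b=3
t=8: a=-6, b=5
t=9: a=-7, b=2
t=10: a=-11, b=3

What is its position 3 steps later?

a=-4, b=3

Step-to-step displacements: (-1, -3), (-4, +1), (+4, +1), (+4, +2), (-1, -3), (-4, +1), (+4, +1), (+4, +2), (-1, -3), (-4, +1) — a repeating cycle of length 4.
step 11: apply (+4, +1) → a=-7, b=4
step 12: apply (+4, +2) → a=-3, b=6
step 13: apply (-1, -3) → a=-4, b=3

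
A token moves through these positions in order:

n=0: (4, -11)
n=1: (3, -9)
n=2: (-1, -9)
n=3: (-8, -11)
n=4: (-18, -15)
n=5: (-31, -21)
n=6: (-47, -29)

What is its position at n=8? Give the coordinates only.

Taking differences between consecutive positions: (-1, +2), (-4, +0), (-7, -2), (-10, -4), (-13, -6), (-16, -8). These grow by (-3, -2) each step.
step 7: (-47, -29) + (-19, -10) → (-66, -39)
step 8: (-66, -39) + (-22, -12) → (-88, -51)

(-88, -51)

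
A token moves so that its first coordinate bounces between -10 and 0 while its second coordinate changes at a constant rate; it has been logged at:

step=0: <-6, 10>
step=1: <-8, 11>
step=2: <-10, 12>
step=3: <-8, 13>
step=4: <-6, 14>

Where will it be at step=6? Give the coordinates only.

The first coordinate travels 2 per step and bounces off the walls at -10 and 0.
  step 5: -6 → -4
  step 6: -4 → -2
The second coordinate changes by +1 each step: at step 6 it is 16.

<-2, 16>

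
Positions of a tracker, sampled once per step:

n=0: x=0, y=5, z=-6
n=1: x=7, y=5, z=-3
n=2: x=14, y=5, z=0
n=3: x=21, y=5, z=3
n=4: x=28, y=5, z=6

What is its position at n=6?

x=42, y=5, z=12

The position changes by (+7, +0, +3) every step.
step 5: x=28, y=5, z=6 + (+7, +0, +3) → x=35, y=5, z=9
step 6: x=35, y=5, z=9 + (+7, +0, +3) → x=42, y=5, z=12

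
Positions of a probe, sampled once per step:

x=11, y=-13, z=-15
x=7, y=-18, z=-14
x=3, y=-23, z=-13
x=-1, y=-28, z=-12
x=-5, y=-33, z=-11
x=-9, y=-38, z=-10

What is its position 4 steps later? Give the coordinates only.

Each step adds (-4,-5,+1) to the position.
step 6: x=-9, y=-38, z=-10 + (-4,-5,+1) → x=-13, y=-43, z=-9
step 7: x=-13, y=-43, z=-9 + (-4,-5,+1) → x=-17, y=-48, z=-8
step 8: x=-17, y=-48, z=-8 + (-4,-5,+1) → x=-21, y=-53, z=-7
step 9: x=-21, y=-53, z=-7 + (-4,-5,+1) → x=-25, y=-58, z=-6

x=-25, y=-58, z=-6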